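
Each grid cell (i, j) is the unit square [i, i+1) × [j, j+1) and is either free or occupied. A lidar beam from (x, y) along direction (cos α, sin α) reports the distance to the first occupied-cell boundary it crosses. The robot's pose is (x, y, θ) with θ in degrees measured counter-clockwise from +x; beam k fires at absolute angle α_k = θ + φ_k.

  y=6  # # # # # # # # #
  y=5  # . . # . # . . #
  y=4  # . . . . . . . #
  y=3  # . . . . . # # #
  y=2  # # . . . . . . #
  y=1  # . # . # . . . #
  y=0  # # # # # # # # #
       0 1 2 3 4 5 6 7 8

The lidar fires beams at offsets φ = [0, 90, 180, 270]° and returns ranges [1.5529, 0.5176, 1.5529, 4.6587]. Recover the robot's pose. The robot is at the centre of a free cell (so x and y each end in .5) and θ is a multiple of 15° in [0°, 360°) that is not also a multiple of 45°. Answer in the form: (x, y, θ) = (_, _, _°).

Candidates: 28 free-cell centres × 16 headings = 448 poses. Raycast each; keep the one whose scan matches to 4 dp.
  (4.5, 5.5, 165°): beam 1 = 0.5176 ≠ 1.5529 ✗
  (7.5, 4.5, 60°): beam 1 = 1.0000 ≠ 1.5529 ✗
  (2.5, 2.5, 120°): beam 1 = 3.0000 ≠ 1.5529 ✗
  …
  (1.5, 4.5, 75°): r_1=1.5529, r_2=0.5176, r_3=1.5529, r_4=4.6587 — all match ✓
No second candidate reproduces the full scan.

(x, y, θ) = (1.5, 4.5, 75°)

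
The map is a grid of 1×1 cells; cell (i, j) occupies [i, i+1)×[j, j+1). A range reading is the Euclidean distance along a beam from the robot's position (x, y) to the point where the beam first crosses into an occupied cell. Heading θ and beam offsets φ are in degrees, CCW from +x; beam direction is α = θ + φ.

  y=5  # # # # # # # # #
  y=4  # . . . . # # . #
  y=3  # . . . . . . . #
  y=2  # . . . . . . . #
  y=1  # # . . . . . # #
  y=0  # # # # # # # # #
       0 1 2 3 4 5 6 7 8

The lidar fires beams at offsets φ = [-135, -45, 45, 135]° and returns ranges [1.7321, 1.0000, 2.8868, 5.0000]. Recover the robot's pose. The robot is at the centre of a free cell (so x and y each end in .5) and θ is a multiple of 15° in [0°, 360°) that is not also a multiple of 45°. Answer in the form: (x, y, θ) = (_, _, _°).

Enumerate (i+0.5, j+0.5, θ) over the 24 free cells and 16 admissible headings. For each, cast all 4 beams and compare to the given ranges.
  (2.5, 4.5, 150°): beam 1 = 1.9319 ≠ 1.7321 ✗
  (2.5, 1.5, 300°): beam 1 = 0.5176 ≠ 1.7321 ✗
  (7.5, 4.5, 15°): beam 1 = 4.0415 ≠ 1.7321 ✗
  …
  (6.5, 2.5, 15°): r_1=1.7321, r_2=1.0000, r_3=2.8868, r_4=5.0000 — all match ✓
Only this pose fits every beam.

(x, y, θ) = (6.5, 2.5, 15°)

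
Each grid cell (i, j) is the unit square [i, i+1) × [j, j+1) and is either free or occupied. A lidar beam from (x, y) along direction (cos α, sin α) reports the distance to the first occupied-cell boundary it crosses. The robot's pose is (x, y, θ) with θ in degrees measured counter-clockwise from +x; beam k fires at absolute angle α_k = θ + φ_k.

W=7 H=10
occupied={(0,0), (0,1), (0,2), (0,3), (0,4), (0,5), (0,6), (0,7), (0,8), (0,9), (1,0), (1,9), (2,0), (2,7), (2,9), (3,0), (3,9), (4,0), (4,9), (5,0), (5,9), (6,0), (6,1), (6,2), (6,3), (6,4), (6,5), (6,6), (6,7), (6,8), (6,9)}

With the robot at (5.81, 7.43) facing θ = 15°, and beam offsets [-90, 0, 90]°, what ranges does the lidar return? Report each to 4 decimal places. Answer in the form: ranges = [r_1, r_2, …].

beam 1: φ=-90°, α=285°
  dir = (cos 285°, sin 285°) = (0.2588, -0.9659); from cell (5,7)
  next x-line at t=0.7341, next y-line at t=0.4452; Δt_x=3.8637, Δt_y=1.0353
    y: enter (5,6) at t=0.4452
    x: enter (6,6) at t=0.7341 ← occupied
  → r_1 = 0.7341
beam 2: φ=0°, α=15°
  dir = (cos 15°, sin 15°) = (0.9659, 0.2588); from cell (5,7)
  next x-line at t=0.1967, next y-line at t=2.2023; Δt_x=1.0353, Δt_y=3.8637
    x: enter (6,7) at t=0.1967 ← occupied
  → r_2 = 0.1967
beam 3: φ=90°, α=105°
  dir = (cos 105°, sin 105°) = (-0.2588, 0.9659); from cell (5,7)
  next x-line at t=3.1296, next y-line at t=0.5901; Δt_x=3.8637, Δt_y=1.0353
    y: enter (5,8) at t=0.5901
    y: enter (5,9) at t=1.6254 ← occupied
  → r_3 = 1.6254

ranges = [0.7341, 0.1967, 1.6254]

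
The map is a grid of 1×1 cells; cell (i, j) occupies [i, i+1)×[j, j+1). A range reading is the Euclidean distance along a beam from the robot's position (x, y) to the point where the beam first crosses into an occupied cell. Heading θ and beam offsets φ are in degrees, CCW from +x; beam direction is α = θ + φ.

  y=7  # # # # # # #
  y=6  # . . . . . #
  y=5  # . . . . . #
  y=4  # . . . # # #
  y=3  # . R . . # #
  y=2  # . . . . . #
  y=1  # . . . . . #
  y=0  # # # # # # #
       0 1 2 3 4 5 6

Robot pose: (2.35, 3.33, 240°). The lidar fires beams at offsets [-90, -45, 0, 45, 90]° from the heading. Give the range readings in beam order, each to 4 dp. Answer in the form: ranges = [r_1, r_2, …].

ranges = [1.5588, 1.3976, 2.6905, 2.4122, 4.2147]

beam 1: φ=-90°, α=150°
  cosα=-0.8660 sinα=0.5000 | (2,3) | tMaxX 0.4041 tMaxY 1.3400 | tΔX 1.1547 tΔY 2.0000
    t=0.4041 [x] (1,3)
    t=1.3400 [y] (1,4)
    t=1.5588 [x] (0,4) — stop
  → r_1 = 1.5588
beam 2: φ=-45°, α=195°
  cosα=-0.9659 sinα=-0.2588 | (2,3) | tMaxX 0.3623 tMaxY 1.2750 | tΔX 1.0353 tΔY 3.8637
    t=0.3623 [x] (1,3)
    t=1.2750 [y] (1,2)
    t=1.3976 [x] (0,2) — stop
  → r_2 = 1.3976
beam 3: φ=0°, α=240°
  cosα=-0.5000 sinα=-0.8660 | (2,3) | tMaxX 0.7000 tMaxY 0.3811 | tΔX 2.0000 tΔY 1.1547
    t=0.3811 [y] (2,2)
    t=0.7000 [x] (1,2)
    t=1.5358 [y] (1,1)
    t=2.6905 [y] (1,0) — stop
  → r_3 = 2.6905
beam 4: φ=45°, α=285°
  cosα=0.2588 sinα=-0.9659 | (2,3) | tMaxX 2.5114 tMaxY 0.3416 | tΔX 3.8637 tΔY 1.0353
    t=0.3416 [y] (2,2)
    t=1.3769 [y] (2,1)
    t=2.4122 [y] (2,0) — stop
  → r_4 = 2.4122
beam 5: φ=90°, α=330°
  cosα=0.8660 sinα=-0.5000 | (2,3) | tMaxX 0.7506 tMaxY 0.6600 | tΔX 1.1547 tΔY 2.0000
    t=0.6600 [y] (2,2)
    t=0.7506 [x] (3,2)
    t=1.9053 [x] (4,2)
    t=2.6600 [y] (4,1)
    t=3.0600 [x] (5,1)
    t=4.2147 [x] (6,1) — stop
  → r_5 = 4.2147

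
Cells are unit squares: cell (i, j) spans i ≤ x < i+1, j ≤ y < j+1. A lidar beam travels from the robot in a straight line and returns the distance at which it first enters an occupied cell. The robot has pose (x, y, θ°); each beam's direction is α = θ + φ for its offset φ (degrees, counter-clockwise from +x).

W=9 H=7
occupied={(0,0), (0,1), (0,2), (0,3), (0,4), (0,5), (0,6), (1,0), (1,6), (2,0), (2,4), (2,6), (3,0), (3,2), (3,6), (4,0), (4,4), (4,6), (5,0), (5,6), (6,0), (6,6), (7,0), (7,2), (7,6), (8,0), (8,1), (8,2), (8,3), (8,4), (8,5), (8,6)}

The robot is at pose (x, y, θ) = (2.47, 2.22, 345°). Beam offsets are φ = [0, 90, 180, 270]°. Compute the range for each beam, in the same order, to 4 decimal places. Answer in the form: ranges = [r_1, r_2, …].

beam 1: φ=0°, α=345°
  direction (0.9659, -0.2588); cell (2,2); t to first gridline: x 0.5487, y 0.8500 (then +1.0353 / +3.8637)
    (3,2) via x @ 0.5487  # hit
  → r_1 = 0.5487
beam 2: φ=90°, α=75°
  direction (0.2588, 0.9659); cell (2,2); t to first gridline: x 2.0478, y 0.8075 (then +3.8637 / +1.0353)
    (2,3) via y @ 0.8075
    (2,4) via y @ 1.8428  # hit
  → r_2 = 1.8428
beam 3: φ=180°, α=165°
  direction (-0.9659, 0.2588); cell (2,2); t to first gridline: x 0.4866, y 3.0137 (then +1.0353 / +3.8637)
    (1,2) via x @ 0.4866
    (0,2) via x @ 1.5219  # hit
  → r_3 = 1.5219
beam 4: φ=270°, α=255°
  direction (-0.2588, -0.9659); cell (2,2); t to first gridline: x 1.8159, y 0.2278 (then +3.8637 / +1.0353)
    (2,1) via y @ 0.2278
    (2,0) via y @ 1.2630  # hit
  → r_4 = 1.2630

ranges = [0.5487, 1.8428, 1.5219, 1.2630]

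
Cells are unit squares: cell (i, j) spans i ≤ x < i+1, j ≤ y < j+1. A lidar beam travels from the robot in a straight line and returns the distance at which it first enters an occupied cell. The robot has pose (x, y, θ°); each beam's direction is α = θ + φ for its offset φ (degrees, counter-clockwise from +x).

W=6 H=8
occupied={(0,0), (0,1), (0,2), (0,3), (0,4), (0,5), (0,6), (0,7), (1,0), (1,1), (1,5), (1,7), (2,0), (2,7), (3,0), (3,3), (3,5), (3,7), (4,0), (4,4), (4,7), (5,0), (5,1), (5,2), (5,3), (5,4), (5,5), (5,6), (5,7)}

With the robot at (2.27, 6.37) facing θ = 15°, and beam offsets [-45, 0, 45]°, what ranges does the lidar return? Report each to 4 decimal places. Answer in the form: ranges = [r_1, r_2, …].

ranges = [0.8429, 2.4341, 0.7275]

beam 1: φ=-45°, α=330°
  direction (0.8660, -0.5000); cell (2,6); t to first gridline: x 0.8429, y 0.7400 (then +1.1547 / +2.0000)
    (2,5) via y @ 0.7400
    (3,5) via x @ 0.8429  # hit
  → r_1 = 0.8429
beam 2: φ=0°, α=15°
  direction (0.9659, 0.2588); cell (2,6); t to first gridline: x 0.7558, y 2.4341 (then +1.0353 / +3.8637)
    (3,6) via x @ 0.7558
    (4,6) via x @ 1.7910
    (4,7) via y @ 2.4341  # hit
  → r_2 = 2.4341
beam 3: φ=45°, α=60°
  direction (0.5000, 0.8660); cell (2,6); t to first gridline: x 1.4600, y 0.7275 (then +2.0000 / +1.1547)
    (2,7) via y @ 0.7275  # hit
  → r_3 = 0.7275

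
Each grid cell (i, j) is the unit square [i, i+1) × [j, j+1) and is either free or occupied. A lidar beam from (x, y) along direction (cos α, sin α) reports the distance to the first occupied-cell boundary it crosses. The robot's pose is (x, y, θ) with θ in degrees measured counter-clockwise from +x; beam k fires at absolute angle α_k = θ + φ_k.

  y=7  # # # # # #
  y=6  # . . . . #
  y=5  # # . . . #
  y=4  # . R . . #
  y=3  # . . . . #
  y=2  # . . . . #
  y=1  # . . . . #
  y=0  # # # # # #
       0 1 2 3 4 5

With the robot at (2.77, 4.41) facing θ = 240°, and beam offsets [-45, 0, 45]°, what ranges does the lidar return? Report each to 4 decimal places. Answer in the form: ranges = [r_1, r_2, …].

ranges = [1.8324, 3.5400, 3.5303]

beam 1: φ=-45°, α=195°
  direction (-0.9659, -0.2588); cell (2,4); t to first gridline: x 0.7972, y 1.5841 (then +1.0353 / +3.8637)
    (1,4) via x @ 0.7972
    (1,3) via y @ 1.5841
    (0,3) via x @ 1.8324  # hit
  → r_1 = 1.8324
beam 2: φ=0°, α=240°
  direction (-0.5000, -0.8660); cell (2,4); t to first gridline: x 1.5400, y 0.4734 (then +2.0000 / +1.1547)
    (2,3) via y @ 0.4734
    (1,3) via x @ 1.5400
    (1,2) via y @ 1.6281
    (1,1) via y @ 2.7828
    (0,1) via x @ 3.5400  # hit
  → r_2 = 3.5400
beam 3: φ=45°, α=285°
  direction (0.2588, -0.9659); cell (2,4); t to first gridline: x 0.8887, y 0.4245 (then +3.8637 / +1.0353)
    (2,3) via y @ 0.4245
    (3,3) via x @ 0.8887
    (3,2) via y @ 1.4597
    (3,1) via y @ 2.4950
    (3,0) via y @ 3.5303  # hit
  → r_3 = 3.5303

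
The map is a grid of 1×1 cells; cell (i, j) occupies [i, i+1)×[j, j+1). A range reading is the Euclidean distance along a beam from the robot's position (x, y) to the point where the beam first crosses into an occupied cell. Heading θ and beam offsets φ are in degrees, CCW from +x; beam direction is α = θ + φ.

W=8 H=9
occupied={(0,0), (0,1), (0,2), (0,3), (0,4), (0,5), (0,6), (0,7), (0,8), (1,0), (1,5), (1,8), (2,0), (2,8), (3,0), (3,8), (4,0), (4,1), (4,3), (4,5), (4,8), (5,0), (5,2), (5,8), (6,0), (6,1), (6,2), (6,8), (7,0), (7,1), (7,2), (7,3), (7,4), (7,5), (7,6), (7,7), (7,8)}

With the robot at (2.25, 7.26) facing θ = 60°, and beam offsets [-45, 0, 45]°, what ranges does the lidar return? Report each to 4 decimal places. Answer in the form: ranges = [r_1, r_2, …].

beam 1: φ=-45°, α=15°
  direction (0.9659, 0.2588); cell (2,7); t to first gridline: x 0.7765, y 2.8591 (then +1.0353 / +3.8637)
    (3,7) via x @ 0.7765
    (4,7) via x @ 1.8117
    (5,7) via x @ 2.8470
    (5,8) via y @ 2.8591  # hit
  → r_1 = 2.8591
beam 2: φ=0°, α=60°
  direction (0.5000, 0.8660); cell (2,7); t to first gridline: x 1.5000, y 0.8545 (then +2.0000 / +1.1547)
    (2,8) via y @ 0.8545  # hit
  → r_2 = 0.8545
beam 3: φ=45°, α=105°
  direction (-0.2588, 0.9659); cell (2,7); t to first gridline: x 0.9659, y 0.7661 (then +3.8637 / +1.0353)
    (2,8) via y @ 0.7661  # hit
  → r_3 = 0.7661

ranges = [2.8591, 0.8545, 0.7661]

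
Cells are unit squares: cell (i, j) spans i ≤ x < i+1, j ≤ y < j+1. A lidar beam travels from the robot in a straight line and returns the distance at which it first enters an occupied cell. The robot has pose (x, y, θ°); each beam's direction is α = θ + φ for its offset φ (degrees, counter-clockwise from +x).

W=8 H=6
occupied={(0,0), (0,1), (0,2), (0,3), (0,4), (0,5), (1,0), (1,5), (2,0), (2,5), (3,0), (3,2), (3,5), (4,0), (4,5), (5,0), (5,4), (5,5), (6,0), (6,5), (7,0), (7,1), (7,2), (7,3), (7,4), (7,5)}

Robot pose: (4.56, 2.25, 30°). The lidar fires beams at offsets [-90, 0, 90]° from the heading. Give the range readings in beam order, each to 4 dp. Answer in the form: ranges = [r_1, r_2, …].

beam 1: φ=-90°, α=300°
  cosα=0.5000 sinα=-0.8660 | (4,2) | tMaxX 0.8800 tMaxY 0.2887 | tΔX 2.0000 tΔY 1.1547
    t=0.2887 [y] (4,1)
    t=0.8800 [x] (5,1)
    t=1.4434 [y] (5,0) — stop
  → r_1 = 1.4434
beam 2: φ=0°, α=30°
  cosα=0.8660 sinα=0.5000 | (4,2) | tMaxX 0.5081 tMaxY 1.5000 | tΔX 1.1547 tΔY 2.0000
    t=0.5081 [x] (5,2)
    t=1.5000 [y] (5,3)
    t=1.6628 [x] (6,3)
    t=2.8175 [x] (7,3) — stop
  → r_2 = 2.8175
beam 3: φ=90°, α=120°
  cosα=-0.5000 sinα=0.8660 | (4,2) | tMaxX 1.1200 tMaxY 0.8660 | tΔX 2.0000 tΔY 1.1547
    t=0.8660 [y] (4,3)
    t=1.1200 [x] (3,3)
    t=2.0207 [y] (3,4)
    t=3.1200 [x] (2,4)
    t=3.1754 [y] (2,5) — stop
  → r_3 = 3.1754

ranges = [1.4434, 2.8175, 3.1754]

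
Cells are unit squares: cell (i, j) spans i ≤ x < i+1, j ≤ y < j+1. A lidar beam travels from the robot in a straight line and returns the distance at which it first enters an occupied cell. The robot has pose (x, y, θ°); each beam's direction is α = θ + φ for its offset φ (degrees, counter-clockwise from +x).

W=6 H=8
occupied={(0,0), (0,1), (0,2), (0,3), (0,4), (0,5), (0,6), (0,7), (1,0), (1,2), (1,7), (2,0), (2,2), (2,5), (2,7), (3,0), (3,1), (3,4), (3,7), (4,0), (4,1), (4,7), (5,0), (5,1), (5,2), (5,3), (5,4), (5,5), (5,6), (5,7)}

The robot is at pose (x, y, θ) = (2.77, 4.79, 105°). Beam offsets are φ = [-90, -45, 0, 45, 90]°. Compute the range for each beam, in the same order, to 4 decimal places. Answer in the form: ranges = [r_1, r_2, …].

beam 1: φ=-90°, α=15°
  cosα=0.9659 sinα=0.2588 | (2,4) | tMaxX 0.2381 tMaxY 0.8114 | tΔX 1.0353 tΔY 3.8637
    t=0.2381 [x] (3,4) — stop
  → r_1 = 0.2381
beam 2: φ=-45°, α=60°
  cosα=0.5000 sinα=0.8660 | (2,4) | tMaxX 0.4600 tMaxY 0.2425 | tΔX 2.0000 tΔY 1.1547
    t=0.2425 [y] (2,5) — stop
  → r_2 = 0.2425
beam 3: φ=0°, α=105°
  cosα=-0.2588 sinα=0.9659 | (2,4) | tMaxX 2.9751 tMaxY 0.2174 | tΔX 3.8637 tΔY 1.0353
    t=0.2174 [y] (2,5) — stop
  → r_3 = 0.2174
beam 4: φ=45°, α=150°
  cosα=-0.8660 sinα=0.5000 | (2,4) | tMaxX 0.8891 tMaxY 0.4200 | tΔX 1.1547 tΔY 2.0000
    t=0.4200 [y] (2,5) — stop
  → r_4 = 0.4200
beam 5: φ=90°, α=195°
  cosα=-0.9659 sinα=-0.2588 | (2,4) | tMaxX 0.7972 tMaxY 3.0523 | tΔX 1.0353 tΔY 3.8637
    t=0.7972 [x] (1,4)
    t=1.8324 [x] (0,4) — stop
  → r_5 = 1.8324

ranges = [0.2381, 0.2425, 0.2174, 0.4200, 1.8324]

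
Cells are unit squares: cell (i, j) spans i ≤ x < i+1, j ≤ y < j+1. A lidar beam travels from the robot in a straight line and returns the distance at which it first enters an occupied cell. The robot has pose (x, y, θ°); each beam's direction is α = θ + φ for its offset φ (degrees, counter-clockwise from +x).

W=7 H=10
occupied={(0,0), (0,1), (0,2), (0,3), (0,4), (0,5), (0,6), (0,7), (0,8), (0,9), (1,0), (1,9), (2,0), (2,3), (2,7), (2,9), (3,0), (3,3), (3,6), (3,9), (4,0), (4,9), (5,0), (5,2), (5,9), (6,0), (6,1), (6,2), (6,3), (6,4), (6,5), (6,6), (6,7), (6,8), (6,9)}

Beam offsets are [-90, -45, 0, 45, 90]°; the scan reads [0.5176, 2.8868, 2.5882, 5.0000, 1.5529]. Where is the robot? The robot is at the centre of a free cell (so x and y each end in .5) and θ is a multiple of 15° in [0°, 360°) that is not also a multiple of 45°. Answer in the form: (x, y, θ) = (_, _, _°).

(x, y, θ) = (3.5, 4.5, 15°)

Enumerate (i+0.5, j+0.5, θ) over the 35 free cells and 16 admissible headings. For each, cast all 5 beams and compare to the given ranges.
  (4.5, 7.5, 210°): beam 1 = 1.7321 ≠ 0.5176 ✗
  (4.5, 4.5, 345°): beam 1 = 3.6235 ≠ 0.5176 ✗
  (5.5, 5.5, 75°): beam 2 = 0.5774 ≠ 2.8868 ✗
  …
  (3.5, 4.5, 15°): r_1=0.5176, r_2=2.8868, r_3=2.5882, r_4=5.0000, r_5=1.5529 — all match ✓
Unique over the lattice → pose = (3.5, 4.5, 15°).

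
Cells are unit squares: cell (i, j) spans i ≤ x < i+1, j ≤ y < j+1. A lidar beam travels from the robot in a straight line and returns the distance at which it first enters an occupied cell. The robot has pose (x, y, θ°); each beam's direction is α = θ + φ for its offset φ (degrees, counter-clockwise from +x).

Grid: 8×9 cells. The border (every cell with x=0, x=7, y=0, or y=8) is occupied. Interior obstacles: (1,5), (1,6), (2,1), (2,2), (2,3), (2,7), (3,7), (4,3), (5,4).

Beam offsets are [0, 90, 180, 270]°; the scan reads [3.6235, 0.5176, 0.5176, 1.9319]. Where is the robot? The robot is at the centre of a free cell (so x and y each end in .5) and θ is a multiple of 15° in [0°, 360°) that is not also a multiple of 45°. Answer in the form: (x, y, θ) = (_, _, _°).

(x, y, θ) = (6.5, 1.5, 165°)

Candidates: 33 free-cell centres × 16 headings = 528 poses. Raycast each; keep the one whose scan matches to 4 dp.
  (5.5, 6.5, 165°): beam 1 = 1.9319 ≠ 3.6235 ✗
  (5.5, 3.5, 120°): beam 1 = 0.5774 ≠ 3.6235 ✗
  (5.5, 2.5, 60°): beam 1 = 3.0000 ≠ 3.6235 ✗
  …
  (6.5, 1.5, 165°): r_1=3.6235, r_2=0.5176, r_3=0.5176, r_4=1.9319 — all match ✓
Only this pose fits every beam.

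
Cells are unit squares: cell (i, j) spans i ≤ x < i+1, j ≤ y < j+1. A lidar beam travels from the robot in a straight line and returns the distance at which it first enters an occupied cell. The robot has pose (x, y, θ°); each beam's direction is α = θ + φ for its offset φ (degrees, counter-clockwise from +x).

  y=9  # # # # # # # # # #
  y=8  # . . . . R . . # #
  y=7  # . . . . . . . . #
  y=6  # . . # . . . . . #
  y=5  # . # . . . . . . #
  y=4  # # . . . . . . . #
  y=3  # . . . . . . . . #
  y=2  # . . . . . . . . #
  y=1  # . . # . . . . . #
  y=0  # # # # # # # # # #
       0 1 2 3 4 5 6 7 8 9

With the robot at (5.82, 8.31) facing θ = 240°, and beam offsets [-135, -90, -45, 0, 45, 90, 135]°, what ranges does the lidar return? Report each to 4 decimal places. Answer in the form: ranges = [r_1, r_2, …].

ranges = [0.7143, 1.3800, 4.9900, 8.4409, 7.5679, 3.6719, 2.2569]

beam 1: φ=-135°, α=105°
  d=(-0.2588,0.9659)  start (5,8)  tX=3.1682 tY=0.7143  stride 1/|dx|=3.8637 1/|dy|=1.0353
    cross y-line → (5,9), t=0.7143 (wall)
  → r_1 = 0.7143
beam 2: φ=-90°, α=150°
  d=(-0.8660,0.5000)  start (5,8)  tX=0.9469 tY=1.3800  stride 1/|dx|=1.1547 1/|dy|=2.0000
    cross x-line → (4,8), t=0.9469
    cross y-line → (4,9), t=1.3800 (wall)
  → r_2 = 1.3800
beam 3: φ=-45°, α=195°
  d=(-0.9659,-0.2588)  start (5,8)  tX=0.8489 tY=1.1977  stride 1/|dx|=1.0353 1/|dy|=3.8637
    cross x-line → (4,8), t=0.8489
    cross y-line → (4,7), t=1.1977
    cross x-line → (3,7), t=1.8842
    cross x-line → (2,7), t=2.9195
    cross x-line → (1,7), t=3.9548
    cross x-line → (0,7), t=4.9900 (wall)
  → r_3 = 4.9900
beam 4: φ=0°, α=240°
  d=(-0.5000,-0.8660)  start (5,8)  tX=1.6400 tY=0.3580  stride 1/|dx|=2.0000 1/|dy|=1.1547
    cross y-line → (5,7), t=0.3580
    cross y-line → (5,6), t=1.5127
    cross x-line → (4,6), t=1.6400
    cross y-line → (4,5), t=2.6674
    cross x-line → (3,5), t=3.6400
    cross y-line → (3,4), t=3.8221
    cross y-line → (3,3), t=4.9768
    cross x-line → (2,3), t=5.6400
    cross y-line → (2,2), t=6.1315
    cross y-line → (2,1), t=7.2862
    cross x-line → (1,1), t=7.6400
    cross y-line → (1,0), t=8.4409 (wall)
  → r_4 = 8.4409
beam 5: φ=45°, α=285°
  d=(0.2588,-0.9659)  start (5,8)  tX=0.6955 tY=0.3209  stride 1/|dx|=3.8637 1/|dy|=1.0353
    cross y-line → (5,7), t=0.3209
    cross x-line → (6,7), t=0.6955
    cross y-line → (6,6), t=1.3562
    cross y-line → (6,5), t=2.3915
    cross y-line → (6,4), t=3.4268
    cross y-line → (6,3), t=4.4620
    cross x-line → (7,3), t=4.5592
    cross y-line → (7,2), t=5.4973
    cross y-line → (7,1), t=6.5326
    cross y-line → (7,0), t=7.5679 (wall)
  → r_5 = 7.5679
beam 6: φ=90°, α=330°
  d=(0.8660,-0.5000)  start (5,8)  tX=0.2078 tY=0.6200  stride 1/|dx|=1.1547 1/|dy|=2.0000
    cross x-line → (6,8), t=0.2078
    cross y-line → (6,7), t=0.6200
    cross x-line → (7,7), t=1.3625
    cross x-line → (8,7), t=2.5172
    cross y-line → (8,6), t=2.6200
    cross x-line → (9,6), t=3.6719 (wall)
  → r_6 = 3.6719
beam 7: φ=135°, α=15°
  d=(0.9659,0.2588)  start (5,8)  tX=0.1863 tY=2.6660  stride 1/|dx|=1.0353 1/|dy|=3.8637
    cross x-line → (6,8), t=0.1863
    cross x-line → (7,8), t=1.2216
    cross x-line → (8,8), t=2.2569 (wall)
  → r_7 = 2.2569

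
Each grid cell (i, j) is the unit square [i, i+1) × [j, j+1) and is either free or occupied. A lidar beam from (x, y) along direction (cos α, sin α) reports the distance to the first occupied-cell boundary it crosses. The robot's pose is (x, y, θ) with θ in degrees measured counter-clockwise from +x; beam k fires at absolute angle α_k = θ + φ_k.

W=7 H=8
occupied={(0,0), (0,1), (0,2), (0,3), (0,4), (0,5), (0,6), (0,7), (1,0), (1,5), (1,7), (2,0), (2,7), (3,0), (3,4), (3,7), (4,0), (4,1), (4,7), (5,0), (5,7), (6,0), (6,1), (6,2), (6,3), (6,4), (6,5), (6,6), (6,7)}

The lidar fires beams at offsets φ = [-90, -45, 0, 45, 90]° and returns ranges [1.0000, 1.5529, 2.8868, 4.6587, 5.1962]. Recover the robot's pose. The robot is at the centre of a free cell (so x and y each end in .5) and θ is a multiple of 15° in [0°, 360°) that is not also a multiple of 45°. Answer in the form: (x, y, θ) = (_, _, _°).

(x, y, θ) = (1.5, 2.5, 330°)

Enumerate (i+0.5, j+0.5, θ) over the 27 free cells and 16 admissible headings. For each, cast all 5 beams and compare to the given ranges.
  (1.5, 1.5, 105°): beam 1 = 4.6587 ≠ 1.0000 ✗
  (2.5, 5.5, 240°): beam 1 = 0.5774 ≠ 1.0000 ✗
  (1.5, 6.5, 15°): beam 1 = 0.5176 ≠ 1.0000 ✗
  (2.5, 2.5, 240°): beam 1 = 1.7321 ≠ 1.0000 ✗
  …
  (1.5, 2.5, 330°): r_1=1.0000, r_2=1.5529, r_3=2.8868, r_4=4.6587, r_5=5.1962 — all match ✓
Only this pose fits every beam.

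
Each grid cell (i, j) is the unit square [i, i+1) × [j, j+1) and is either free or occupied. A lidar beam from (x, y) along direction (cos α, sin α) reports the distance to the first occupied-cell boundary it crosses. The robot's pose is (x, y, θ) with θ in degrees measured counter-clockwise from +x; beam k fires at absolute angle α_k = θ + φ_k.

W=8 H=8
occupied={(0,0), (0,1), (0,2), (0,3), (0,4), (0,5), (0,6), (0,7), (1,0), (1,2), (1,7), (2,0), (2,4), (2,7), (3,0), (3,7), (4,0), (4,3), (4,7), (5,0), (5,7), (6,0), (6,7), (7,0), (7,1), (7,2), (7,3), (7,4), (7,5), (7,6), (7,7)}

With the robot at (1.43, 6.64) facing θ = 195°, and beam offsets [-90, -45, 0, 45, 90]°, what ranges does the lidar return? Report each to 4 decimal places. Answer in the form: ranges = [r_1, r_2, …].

beam 1: φ=-90°, α=105°
  d=(-0.2588,0.9659)  start (1,6)  tX=1.6614 tY=0.3727  stride 1/|dx|=3.8637 1/|dy|=1.0353
    cross y-line → (1,7), t=0.3727 (wall)
  → r_1 = 0.3727
beam 2: φ=-45°, α=150°
  d=(-0.8660,0.5000)  start (1,6)  tX=0.4965 tY=0.7200  stride 1/|dx|=1.1547 1/|dy|=2.0000
    cross x-line → (0,6), t=0.4965 (wall)
  → r_2 = 0.4965
beam 3: φ=0°, α=195°
  d=(-0.9659,-0.2588)  start (1,6)  tX=0.4452 tY=2.4728  stride 1/|dx|=1.0353 1/|dy|=3.8637
    cross x-line → (0,6), t=0.4452 (wall)
  → r_3 = 0.4452
beam 4: φ=45°, α=240°
  d=(-0.5000,-0.8660)  start (1,6)  tX=0.8600 tY=0.7390  stride 1/|dx|=2.0000 1/|dy|=1.1547
    cross y-line → (1,5), t=0.7390
    cross x-line → (0,5), t=0.8600 (wall)
  → r_4 = 0.8600
beam 5: φ=90°, α=285°
  d=(0.2588,-0.9659)  start (1,6)  tX=2.2023 tY=0.6626  stride 1/|dx|=3.8637 1/|dy|=1.0353
    cross y-line → (1,5), t=0.6626
    cross y-line → (1,4), t=1.6979
    cross x-line → (2,4), t=2.2023 (wall)
  → r_5 = 2.2023

ranges = [0.3727, 0.4965, 0.4452, 0.8600, 2.2023]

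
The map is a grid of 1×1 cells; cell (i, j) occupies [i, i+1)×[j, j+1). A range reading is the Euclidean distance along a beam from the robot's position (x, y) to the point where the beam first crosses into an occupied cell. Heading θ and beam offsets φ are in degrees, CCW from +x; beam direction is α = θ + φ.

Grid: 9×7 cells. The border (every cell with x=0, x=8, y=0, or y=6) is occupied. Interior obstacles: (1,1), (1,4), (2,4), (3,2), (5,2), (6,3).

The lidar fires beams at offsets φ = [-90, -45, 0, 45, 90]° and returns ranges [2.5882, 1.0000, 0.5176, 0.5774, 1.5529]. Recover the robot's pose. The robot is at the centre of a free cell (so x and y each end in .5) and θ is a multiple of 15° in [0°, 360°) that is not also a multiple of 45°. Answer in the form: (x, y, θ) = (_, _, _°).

The pose lattice has 29·16 = 464 candidates. Test each by forward raycasting.
  (4.5, 2.5, 345°): beam 1 = 1.5529 ≠ 2.5882 ✗
  (2.5, 3.5, 30°): beam 1 = 1.0000 ≠ 2.5882 ✗
  (4.5, 3.5, 300°): beam 1 = 1.0000 ≠ 2.5882 ✗
  (6.5, 5.5, 75°): beam 1 = 1.5529 ≠ 2.5882 ✗
  …
  (6.5, 1.5, 255°): r_1=2.5882, r_2=1.0000, r_3=0.5176, r_4=0.5774, r_5=1.5529 — all match ✓
Only this pose fits every beam.

(x, y, θ) = (6.5, 1.5, 255°)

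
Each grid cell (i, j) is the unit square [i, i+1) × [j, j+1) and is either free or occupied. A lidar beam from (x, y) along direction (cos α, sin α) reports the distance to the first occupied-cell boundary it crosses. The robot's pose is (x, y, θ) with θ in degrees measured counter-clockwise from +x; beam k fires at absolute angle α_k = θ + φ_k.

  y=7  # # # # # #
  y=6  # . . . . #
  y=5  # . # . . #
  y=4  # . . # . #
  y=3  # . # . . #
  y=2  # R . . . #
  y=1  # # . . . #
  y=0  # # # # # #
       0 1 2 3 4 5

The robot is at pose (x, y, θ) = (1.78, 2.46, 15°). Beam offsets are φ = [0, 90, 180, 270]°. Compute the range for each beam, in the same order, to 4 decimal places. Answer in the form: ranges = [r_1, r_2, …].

ranges = [3.3336, 3.0137, 0.8075, 0.4762]

beam 1: φ=0°, α=15°
  cosα=0.9659 sinα=0.2588 | (1,2) | tMaxX 0.2278 tMaxY 2.0864 | tΔX 1.0353 tΔY 3.8637
    t=0.2278 [x] (2,2)
    t=1.2630 [x] (3,2)
    t=2.0864 [y] (3,3)
    t=2.2983 [x] (4,3)
    t=3.3336 [x] (5,3) — stop
  → r_1 = 3.3336
beam 2: φ=90°, α=105°
  cosα=-0.2588 sinα=0.9659 | (1,2) | tMaxX 3.0137 tMaxY 0.5590 | tΔX 3.8637 tΔY 1.0353
    t=0.5590 [y] (1,3)
    t=1.5943 [y] (1,4)
    t=2.6296 [y] (1,5)
    t=3.0137 [x] (0,5) — stop
  → r_2 = 3.0137
beam 3: φ=180°, α=195°
  cosα=-0.9659 sinα=-0.2588 | (1,2) | tMaxX 0.8075 tMaxY 1.7773 | tΔX 1.0353 tΔY 3.8637
    t=0.8075 [x] (0,2) — stop
  → r_3 = 0.8075
beam 4: φ=270°, α=285°
  cosα=0.2588 sinα=-0.9659 | (1,2) | tMaxX 0.8500 tMaxY 0.4762 | tΔX 3.8637 tΔY 1.0353
    t=0.4762 [y] (1,1) — stop
  → r_4 = 0.4762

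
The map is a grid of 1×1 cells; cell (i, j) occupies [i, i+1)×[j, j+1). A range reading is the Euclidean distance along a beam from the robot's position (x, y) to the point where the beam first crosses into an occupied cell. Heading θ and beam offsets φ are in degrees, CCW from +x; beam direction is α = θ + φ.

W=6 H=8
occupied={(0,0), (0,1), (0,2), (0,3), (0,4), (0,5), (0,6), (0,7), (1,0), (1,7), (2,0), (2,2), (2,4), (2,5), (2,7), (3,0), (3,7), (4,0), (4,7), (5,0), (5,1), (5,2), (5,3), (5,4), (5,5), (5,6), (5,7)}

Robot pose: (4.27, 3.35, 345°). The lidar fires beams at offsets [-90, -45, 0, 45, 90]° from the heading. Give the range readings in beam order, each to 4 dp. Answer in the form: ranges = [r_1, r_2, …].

ranges = [2.4329, 1.4600, 0.7558, 0.8429, 2.8205]

beam 1: φ=-90°, α=255°
  cosα=-0.2588 sinα=-0.9659 | (4,3) | tMaxX 1.0432 tMaxY 0.3623 | tΔX 3.8637 tΔY 1.0353
    t=0.3623 [y] (4,2)
    t=1.0432 [x] (3,2)
    t=1.3976 [y] (3,1)
    t=2.4329 [y] (3,0) — stop
  → r_1 = 2.4329
beam 2: φ=-45°, α=300°
  cosα=0.5000 sinα=-0.8660 | (4,3) | tMaxX 1.4600 tMaxY 0.4041 | tΔX 2.0000 tΔY 1.1547
    t=0.4041 [y] (4,2)
    t=1.4600 [x] (5,2) — stop
  → r_2 = 1.4600
beam 3: φ=0°, α=345°
  cosα=0.9659 sinα=-0.2588 | (4,3) | tMaxX 0.7558 tMaxY 1.3523 | tΔX 1.0353 tΔY 3.8637
    t=0.7558 [x] (5,3) — stop
  → r_3 = 0.7558
beam 4: φ=45°, α=30°
  cosα=0.8660 sinα=0.5000 | (4,3) | tMaxX 0.8429 tMaxY 1.3000 | tΔX 1.1547 tΔY 2.0000
    t=0.8429 [x] (5,3) — stop
  → r_4 = 0.8429
beam 5: φ=90°, α=75°
  cosα=0.2588 sinα=0.9659 | (4,3) | tMaxX 2.8205 tMaxY 0.6729 | tΔX 3.8637 tΔY 1.0353
    t=0.6729 [y] (4,4)
    t=1.7082 [y] (4,5)
    t=2.7435 [y] (4,6)
    t=2.8205 [x] (5,6) — stop
  → r_5 = 2.8205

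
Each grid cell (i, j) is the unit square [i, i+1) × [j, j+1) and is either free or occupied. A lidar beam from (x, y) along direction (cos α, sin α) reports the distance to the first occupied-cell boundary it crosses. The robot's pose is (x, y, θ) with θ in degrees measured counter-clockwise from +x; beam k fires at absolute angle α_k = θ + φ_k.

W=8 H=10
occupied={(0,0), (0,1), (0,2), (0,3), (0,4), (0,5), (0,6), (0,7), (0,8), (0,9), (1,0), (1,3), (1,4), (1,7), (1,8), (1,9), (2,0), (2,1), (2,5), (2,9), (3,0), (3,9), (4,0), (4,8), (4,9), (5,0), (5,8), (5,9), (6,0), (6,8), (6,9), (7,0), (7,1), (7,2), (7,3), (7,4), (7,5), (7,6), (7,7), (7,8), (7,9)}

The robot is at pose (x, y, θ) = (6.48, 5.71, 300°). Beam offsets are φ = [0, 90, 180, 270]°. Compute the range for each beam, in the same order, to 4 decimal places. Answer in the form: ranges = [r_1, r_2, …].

ranges = [1.0400, 0.6004, 2.6443, 5.1731]

beam 1: φ=0°, α=300°
  d=(0.5000,-0.8660)  start (6,5)  tX=1.0400 tY=0.8198  stride 1/|dx|=2.0000 1/|dy|=1.1547
    cross y-line → (6,4), t=0.8198
    cross x-line → (7,4), t=1.0400 (wall)
  → r_1 = 1.0400
beam 2: φ=90°, α=30°
  d=(0.8660,0.5000)  start (6,5)  tX=0.6004 tY=0.5800  stride 1/|dx|=1.1547 1/|dy|=2.0000
    cross y-line → (6,6), t=0.5800
    cross x-line → (7,6), t=0.6004 (wall)
  → r_2 = 0.6004
beam 3: φ=180°, α=120°
  d=(-0.5000,0.8660)  start (6,5)  tX=0.9600 tY=0.3349  stride 1/|dx|=2.0000 1/|dy|=1.1547
    cross y-line → (6,6), t=0.3349
    cross x-line → (5,6), t=0.9600
    cross y-line → (5,7), t=1.4896
    cross y-line → (5,8), t=2.6443 (wall)
  → r_3 = 2.6443
beam 4: φ=270°, α=210°
  d=(-0.8660,-0.5000)  start (6,5)  tX=0.5543 tY=1.4200  stride 1/|dx|=1.1547 1/|dy|=2.0000
    cross x-line → (5,5), t=0.5543
    cross y-line → (5,4), t=1.4200
    cross x-line → (4,4), t=1.7090
    cross x-line → (3,4), t=2.8637
    cross y-line → (3,3), t=3.4200
    cross x-line → (2,3), t=4.0184
    cross x-line → (1,3), t=5.1731 (wall)
  → r_4 = 5.1731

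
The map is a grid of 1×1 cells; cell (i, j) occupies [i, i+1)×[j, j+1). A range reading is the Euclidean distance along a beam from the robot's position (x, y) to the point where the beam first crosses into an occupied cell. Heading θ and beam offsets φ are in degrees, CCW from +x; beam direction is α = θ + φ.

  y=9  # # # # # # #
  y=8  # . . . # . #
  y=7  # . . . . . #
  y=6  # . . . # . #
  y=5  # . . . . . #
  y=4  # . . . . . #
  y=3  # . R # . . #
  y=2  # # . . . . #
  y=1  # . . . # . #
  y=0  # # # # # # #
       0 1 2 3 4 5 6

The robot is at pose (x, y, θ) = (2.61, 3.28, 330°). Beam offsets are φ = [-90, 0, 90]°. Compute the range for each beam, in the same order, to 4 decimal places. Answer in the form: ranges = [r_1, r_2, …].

beam 1: φ=-90°, α=240°
  cosα=-0.5000 sinα=-0.8660 | (2,3) | tMaxX 1.2200 tMaxY 0.3233 | tΔX 2.0000 tΔY 1.1547
    t=0.3233 [y] (2,2)
    t=1.2200 [x] (1,2) — stop
  → r_1 = 1.2200
beam 2: φ=0°, α=330°
  cosα=0.8660 sinα=-0.5000 | (2,3) | tMaxX 0.4503 tMaxY 0.5600 | tΔX 1.1547 tΔY 2.0000
    t=0.4503 [x] (3,3) — stop
  → r_2 = 0.4503
beam 3: φ=90°, α=60°
  cosα=0.5000 sinα=0.8660 | (2,3) | tMaxX 0.7800 tMaxY 0.8314 | tΔX 2.0000 tΔY 1.1547
    t=0.7800 [x] (3,3) — stop
  → r_3 = 0.7800

ranges = [1.2200, 0.4503, 0.7800]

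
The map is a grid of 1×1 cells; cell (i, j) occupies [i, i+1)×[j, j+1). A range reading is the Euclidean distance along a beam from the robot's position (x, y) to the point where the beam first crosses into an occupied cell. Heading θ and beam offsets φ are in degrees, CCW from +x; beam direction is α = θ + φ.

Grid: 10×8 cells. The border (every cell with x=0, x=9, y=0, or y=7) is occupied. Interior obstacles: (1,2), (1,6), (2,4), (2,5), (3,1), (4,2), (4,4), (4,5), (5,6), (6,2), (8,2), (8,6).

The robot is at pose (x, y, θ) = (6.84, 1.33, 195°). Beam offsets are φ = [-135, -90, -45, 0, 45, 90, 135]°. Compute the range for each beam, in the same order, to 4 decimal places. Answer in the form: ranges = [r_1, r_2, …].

beam 1: φ=-135°, α=60°
  d=(0.5000,0.8660)  start (6,1)  tX=0.3200 tY=0.7736  stride 1/|dx|=2.0000 1/|dy|=1.1547
    cross x-line → (7,1), t=0.3200
    cross y-line → (7,2), t=0.7736
    cross y-line → (7,3), t=1.9283
    cross x-line → (8,3), t=2.3200
    cross y-line → (8,4), t=3.0831
    cross y-line → (8,5), t=4.2378
    cross x-line → (9,5), t=4.3200 (wall)
  → r_1 = 4.3200
beam 2: φ=-90°, α=105°
  d=(-0.2588,0.9659)  start (6,1)  tX=3.2455 tY=0.6936  stride 1/|dx|=3.8637 1/|dy|=1.0353
    cross y-line → (6,2), t=0.6936 (wall)
  → r_2 = 0.6936
beam 3: φ=-45°, α=150°
  d=(-0.8660,0.5000)  start (6,1)  tX=0.9699 tY=1.3400  stride 1/|dx|=1.1547 1/|dy|=2.0000
    cross x-line → (5,1), t=0.9699
    cross y-line → (5,2), t=1.3400
    cross x-line → (4,2), t=2.1246 (wall)
  → r_3 = 2.1246
beam 4: φ=0°, α=195°
  d=(-0.9659,-0.2588)  start (6,1)  tX=0.8696 tY=1.2750  stride 1/|dx|=1.0353 1/|dy|=3.8637
    cross x-line → (5,1), t=0.8696
    cross y-line → (5,0), t=1.2750 (wall)
  → r_4 = 1.2750
beam 5: φ=45°, α=240°
  d=(-0.5000,-0.8660)  start (6,1)  tX=1.6800 tY=0.3811  stride 1/|dx|=2.0000 1/|dy|=1.1547
    cross y-line → (6,0), t=0.3811 (wall)
  → r_5 = 0.3811
beam 6: φ=90°, α=285°
  d=(0.2588,-0.9659)  start (6,1)  tX=0.6182 tY=0.3416  stride 1/|dx|=3.8637 1/|dy|=1.0353
    cross y-line → (6,0), t=0.3416 (wall)
  → r_6 = 0.3416
beam 7: φ=135°, α=330°
  d=(0.8660,-0.5000)  start (6,1)  tX=0.1848 tY=0.6600  stride 1/|dx|=1.1547 1/|dy|=2.0000
    cross x-line → (7,1), t=0.1848
    cross y-line → (7,0), t=0.6600 (wall)
  → r_7 = 0.6600

ranges = [4.3200, 0.6936, 2.1246, 1.2750, 0.3811, 0.3416, 0.6600]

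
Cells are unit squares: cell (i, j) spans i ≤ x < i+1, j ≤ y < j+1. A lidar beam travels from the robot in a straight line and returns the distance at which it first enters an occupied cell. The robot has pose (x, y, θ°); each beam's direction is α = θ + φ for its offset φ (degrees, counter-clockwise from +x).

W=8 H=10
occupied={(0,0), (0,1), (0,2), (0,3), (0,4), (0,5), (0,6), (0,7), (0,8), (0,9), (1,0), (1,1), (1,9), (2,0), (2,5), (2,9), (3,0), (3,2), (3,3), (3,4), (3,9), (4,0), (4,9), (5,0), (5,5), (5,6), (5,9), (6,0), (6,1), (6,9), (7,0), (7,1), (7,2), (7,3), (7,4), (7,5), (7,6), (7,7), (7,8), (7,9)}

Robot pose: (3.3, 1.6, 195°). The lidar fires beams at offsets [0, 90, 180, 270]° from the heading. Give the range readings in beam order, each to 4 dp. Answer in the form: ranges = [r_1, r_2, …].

beam 1: φ=0°, α=195°
  cosα=-0.9659 sinα=-0.2588 | (3,1) | tMaxX 0.3106 tMaxY 2.3182 | tΔX 1.0353 tΔY 3.8637
    t=0.3106 [x] (2,1)
    t=1.3459 [x] (1,1) — stop
  → r_1 = 1.3459
beam 2: φ=90°, α=285°
  cosα=0.2588 sinα=-0.9659 | (3,1) | tMaxX 2.7046 tMaxY 0.6212 | tΔX 3.8637 tΔY 1.0353
    t=0.6212 [y] (3,0) — stop
  → r_2 = 0.6212
beam 3: φ=180°, α=15°
  cosα=0.9659 sinα=0.2588 | (3,1) | tMaxX 0.7247 tMaxY 1.5455 | tΔX 1.0353 tΔY 3.8637
    t=0.7247 [x] (4,1)
    t=1.5455 [y] (4,2)
    t=1.7600 [x] (5,2)
    t=2.7952 [x] (6,2)
    t=3.8305 [x] (7,2) — stop
  → r_3 = 3.8305
beam 4: φ=270°, α=105°
  cosα=-0.2588 sinα=0.9659 | (3,1) | tMaxX 1.1591 tMaxY 0.4141 | tΔX 3.8637 tΔY 1.0353
    t=0.4141 [y] (3,2) — stop
  → r_4 = 0.4141

ranges = [1.3459, 0.6212, 3.8305, 0.4141]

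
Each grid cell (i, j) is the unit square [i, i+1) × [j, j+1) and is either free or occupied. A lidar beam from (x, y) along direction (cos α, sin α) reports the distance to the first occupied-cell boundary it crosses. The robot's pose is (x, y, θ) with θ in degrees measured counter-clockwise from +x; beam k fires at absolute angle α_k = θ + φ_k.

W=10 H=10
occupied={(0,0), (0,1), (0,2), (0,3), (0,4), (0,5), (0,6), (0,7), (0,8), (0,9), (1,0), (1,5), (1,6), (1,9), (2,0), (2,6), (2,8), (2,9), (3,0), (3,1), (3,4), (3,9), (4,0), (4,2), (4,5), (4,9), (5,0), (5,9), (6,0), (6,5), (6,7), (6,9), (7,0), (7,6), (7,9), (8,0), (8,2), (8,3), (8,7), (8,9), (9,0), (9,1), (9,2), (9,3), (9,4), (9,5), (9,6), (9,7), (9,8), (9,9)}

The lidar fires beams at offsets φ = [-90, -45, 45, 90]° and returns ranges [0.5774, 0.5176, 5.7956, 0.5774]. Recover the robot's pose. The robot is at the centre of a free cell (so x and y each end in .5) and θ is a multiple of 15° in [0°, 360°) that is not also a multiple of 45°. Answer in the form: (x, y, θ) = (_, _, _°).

(x, y, θ) = (2.5, 7.5, 330°)

The pose lattice has 50·16 = 800 candidates. Test each by forward raycasting.
  (2.5, 3.5, 285°): beam 1 = 1.5529 ≠ 0.5774 ✗
  (5.5, 6.5, 210°): beam 1 = 2.8868 ≠ 0.5774 ✗
  (6.5, 4.5, 105°): beam 1 = 2.5882 ≠ 0.5774 ✗
  (3.5, 3.5, 345°): beam 1 = 1.5529 ≠ 0.5774 ✗
  …
  (2.5, 7.5, 330°): r_1=0.5774, r_2=0.5176, r_3=5.7956, r_4=0.5774 — all match ✓
Unique over the lattice → pose = (2.5, 7.5, 330°).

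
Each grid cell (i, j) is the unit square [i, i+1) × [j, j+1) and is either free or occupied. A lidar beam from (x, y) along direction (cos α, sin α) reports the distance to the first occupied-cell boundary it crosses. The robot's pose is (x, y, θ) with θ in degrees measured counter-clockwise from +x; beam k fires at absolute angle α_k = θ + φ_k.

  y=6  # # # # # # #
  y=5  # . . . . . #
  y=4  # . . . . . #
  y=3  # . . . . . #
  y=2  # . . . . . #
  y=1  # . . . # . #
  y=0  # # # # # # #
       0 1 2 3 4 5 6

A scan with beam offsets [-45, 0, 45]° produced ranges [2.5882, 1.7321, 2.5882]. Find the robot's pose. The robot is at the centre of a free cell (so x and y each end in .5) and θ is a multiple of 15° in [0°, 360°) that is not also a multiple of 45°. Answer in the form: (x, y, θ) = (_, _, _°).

(x, y, θ) = (3.5, 3.5, 300°)

Candidates: 24 free-cell centres × 16 headings = 384 poses. Raycast each; keep the one whose scan matches to 4 dp.
  (5.5, 2.5, 120°): beam 1 = 1.9319 ≠ 2.5882 ✗
  (1.5, 1.5, 255°): beam 1 = 0.5774 ≠ 2.5882 ✗
  (2.5, 4.5, 165°): beam 1 = 1.7321 ≠ 2.5882 ✗
  …
  (3.5, 3.5, 300°): r_1=2.5882, r_2=1.7321, r_3=2.5882 — all match ✓
Only this pose fits every beam.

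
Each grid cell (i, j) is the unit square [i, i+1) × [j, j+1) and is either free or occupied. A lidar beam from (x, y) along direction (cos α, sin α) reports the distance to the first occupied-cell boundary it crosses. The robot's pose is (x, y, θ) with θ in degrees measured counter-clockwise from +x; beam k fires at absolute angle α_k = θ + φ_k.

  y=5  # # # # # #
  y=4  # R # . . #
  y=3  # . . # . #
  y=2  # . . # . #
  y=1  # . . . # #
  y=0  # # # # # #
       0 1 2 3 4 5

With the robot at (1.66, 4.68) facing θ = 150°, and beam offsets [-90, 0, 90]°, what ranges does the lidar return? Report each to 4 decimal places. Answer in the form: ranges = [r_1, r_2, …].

beam 1: φ=-90°, α=60°
  dir = (cos 60°, sin 60°) = (0.5000, 0.8660); from cell (1,4)
  next x-line at t=0.6800, next y-line at t=0.3695; Δt_x=2.0000, Δt_y=1.1547
    y: enter (1,5) at t=0.3695 ← occupied
  → r_1 = 0.3695
beam 2: φ=0°, α=150°
  dir = (cos 150°, sin 150°) = (-0.8660, 0.5000); from cell (1,4)
  next x-line at t=0.7621, next y-line at t=0.6400; Δt_x=1.1547, Δt_y=2.0000
    y: enter (1,5) at t=0.6400 ← occupied
  → r_2 = 0.6400
beam 3: φ=90°, α=240°
  dir = (cos 240°, sin 240°) = (-0.5000, -0.8660); from cell (1,4)
  next x-line at t=1.3200, next y-line at t=0.7852; Δt_x=2.0000, Δt_y=1.1547
    y: enter (1,3) at t=0.7852
    x: enter (0,3) at t=1.3200 ← occupied
  → r_3 = 1.3200

ranges = [0.3695, 0.6400, 1.3200]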